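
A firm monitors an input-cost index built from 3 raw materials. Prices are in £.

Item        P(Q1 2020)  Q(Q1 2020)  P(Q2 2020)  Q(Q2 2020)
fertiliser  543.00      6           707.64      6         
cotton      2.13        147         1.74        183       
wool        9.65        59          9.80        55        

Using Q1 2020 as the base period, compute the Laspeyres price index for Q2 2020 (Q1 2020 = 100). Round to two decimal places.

Laspeyres price index uses base-period quantities as weights.
ΣP(Q2 2020)·Q(Q1 2020) = 707.64×6 + 1.74×147 + 9.80×59 = 4245.84 + 255.78 + 578.2 = 5079.82
ΣP(Q1 2020)·Q(Q1 2020) = 543.00×6 + 2.13×147 + 9.65×59 = 3258 + 313.11 + 569.35 = 4140.46
Index = 5079.82 / 4140.46 × 100 = 122.6873

122.69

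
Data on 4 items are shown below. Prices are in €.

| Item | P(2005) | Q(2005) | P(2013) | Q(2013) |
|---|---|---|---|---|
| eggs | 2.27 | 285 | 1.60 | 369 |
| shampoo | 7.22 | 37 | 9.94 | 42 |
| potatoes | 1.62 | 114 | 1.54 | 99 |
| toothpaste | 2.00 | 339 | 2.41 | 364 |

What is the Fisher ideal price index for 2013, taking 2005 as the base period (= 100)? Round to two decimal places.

101.31

Laspeyres component (base-period weights):
ΣP(2013)Q(2005) = 1.60×285 + 9.94×37 + 1.54×114 + 2.41×339 = 456 + 367.78 + 175.56 + 816.99 = 1816.33
ΣP(2005)Q(2005) = 2.27×285 + 7.22×37 + 1.62×114 + 2.00×339 = 646.95 + 267.14 + 184.68 + 678 = 1776.77
L = 1816.33 / 1776.77 × 100 = 102.2265
Paasche component (current-period weights):
ΣP(2013)Q(2013) = 1.60×369 + 9.94×42 + 1.54×99 + 2.41×364 = 590.4 + 417.48 + 152.46 + 877.24 = 2037.58
ΣP(2005)Q(2013) = 2.27×369 + 7.22×42 + 1.62×99 + 2.00×364 = 837.63 + 303.24 + 160.38 + 728 = 2029.25
P = 2037.58 / 2029.25 × 100 = 100.4105
Fisher = √(L × P) = √(102.2265 × 100.4105) = 101.3144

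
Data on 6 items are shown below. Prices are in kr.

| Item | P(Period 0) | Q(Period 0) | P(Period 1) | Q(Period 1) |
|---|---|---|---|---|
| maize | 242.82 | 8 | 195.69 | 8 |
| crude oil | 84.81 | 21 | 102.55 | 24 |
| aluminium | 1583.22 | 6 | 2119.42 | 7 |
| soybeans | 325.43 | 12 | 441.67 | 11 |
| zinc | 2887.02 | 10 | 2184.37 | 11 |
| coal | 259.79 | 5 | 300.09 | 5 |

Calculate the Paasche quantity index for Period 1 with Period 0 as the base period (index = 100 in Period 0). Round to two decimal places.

Paasche quantity index uses current-period prices as weights.
ΣP(Period 1)·Q(Period 1) = 195.69×8 + 102.55×24 + 2119.42×7 + 441.67×11 + 2184.37×11 + 300.09×5 = 1565.52 + 2461.2 + 14835.94 + 4858.37 + 24028.07 + 1500.45 = 49249.55
ΣP(Period 1)·Q(Period 0) = 195.69×8 + 102.55×21 + 2119.42×6 + 441.67×12 + 2184.37×10 + 300.09×5 = 1565.52 + 2153.55 + 12716.52 + 5300.04 + 21843.7 + 1500.45 = 45079.78
Index = 49249.55 / 45079.78 × 100 = 109.2498

109.25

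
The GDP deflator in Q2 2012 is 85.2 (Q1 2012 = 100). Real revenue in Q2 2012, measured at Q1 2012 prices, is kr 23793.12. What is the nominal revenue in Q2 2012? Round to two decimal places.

Nominal = Real × (Index/100) = 23793.12 × (85.2/100)
        = 23793.12 × 0.852 = 20271.7382

20271.74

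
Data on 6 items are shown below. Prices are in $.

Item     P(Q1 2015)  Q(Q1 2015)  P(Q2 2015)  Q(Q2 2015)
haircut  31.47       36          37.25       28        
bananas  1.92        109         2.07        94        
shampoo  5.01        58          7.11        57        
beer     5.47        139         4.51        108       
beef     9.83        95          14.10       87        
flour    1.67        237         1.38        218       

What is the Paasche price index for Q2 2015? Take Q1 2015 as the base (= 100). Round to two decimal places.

115.84

Paasche price index uses current-period quantities as weights.
ΣP(Q2 2015)·Q(Q2 2015) = 37.25×28 + 2.07×94 + 7.11×57 + 4.51×108 + 14.10×87 + 1.38×218 = 1043 + 194.58 + 405.27 + 487.08 + 1226.7 + 300.84 = 3657.47
ΣP(Q1 2015)·Q(Q2 2015) = 31.47×28 + 1.92×94 + 5.01×57 + 5.47×108 + 9.83×87 + 1.67×218 = 881.16 + 180.48 + 285.57 + 590.76 + 855.21 + 364.06 = 3157.24
Index = 3657.47 / 3157.24 × 100 = 115.8439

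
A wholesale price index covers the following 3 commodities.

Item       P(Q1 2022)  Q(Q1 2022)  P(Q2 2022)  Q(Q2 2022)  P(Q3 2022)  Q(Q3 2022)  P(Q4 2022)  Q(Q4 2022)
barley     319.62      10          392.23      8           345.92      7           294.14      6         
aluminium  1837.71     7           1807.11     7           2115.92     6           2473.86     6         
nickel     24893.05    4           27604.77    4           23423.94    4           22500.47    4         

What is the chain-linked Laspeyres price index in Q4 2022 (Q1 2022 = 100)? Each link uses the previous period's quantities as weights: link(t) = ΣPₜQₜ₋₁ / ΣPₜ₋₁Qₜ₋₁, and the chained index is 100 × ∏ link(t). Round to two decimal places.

Link Q1 2022→Q2 2022:
ΣP(Q2 2022)Q(Q1 2022) = 392.23×10 + 1807.11×7 + 27604.77×4 = 3922.3 + 12649.77 + 110419.08 = 126991.15
ΣP(Q1 2022)Q(Q1 2022) = 319.62×10 + 1837.71×7 + 24893.05×4 = 3196.2 + 12863.97 + 99572.2 = 115632.37
link = 126991.15/115632.37 = 1.098232
Link Q2 2022→Q3 2022:
ΣP(Q3 2022)Q(Q2 2022) = 345.92×8 + 2115.92×7 + 23423.94×4 = 2767.36 + 14811.44 + 93695.76 = 111274.56
ΣP(Q2 2022)Q(Q2 2022) = 392.23×8 + 1807.11×7 + 27604.77×4 = 3137.84 + 12649.77 + 110419.08 = 126206.69
link = 111274.56/126206.69 = 0.881685
Link Q3 2022→Q4 2022:
ΣP(Q4 2022)Q(Q3 2022) = 294.14×7 + 2473.86×6 + 22500.47×4 = 2058.98 + 14843.16 + 90001.88 = 106904.02
ΣP(Q3 2022)Q(Q3 2022) = 345.92×7 + 2115.92×6 + 23423.94×4 = 2421.44 + 12695.52 + 93695.76 = 108812.72
link = 106904.02/108812.72 = 0.982459
Chained index = 100 × 1.098232 × 0.881685 × 0.982459 = 95.1310

95.13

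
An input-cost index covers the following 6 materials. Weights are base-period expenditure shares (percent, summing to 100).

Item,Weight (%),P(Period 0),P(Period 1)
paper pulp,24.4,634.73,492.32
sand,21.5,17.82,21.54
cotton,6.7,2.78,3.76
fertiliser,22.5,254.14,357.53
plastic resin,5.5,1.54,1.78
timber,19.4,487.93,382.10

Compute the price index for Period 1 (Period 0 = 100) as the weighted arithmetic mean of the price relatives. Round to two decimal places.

107.18

paper pulp: 24.4 × (492.32/634.73) = 24.4 × 0.775637 = 18.9255
sand: 21.5 × (21.54/17.82) = 21.5 × 1.208754 = 25.9882
cotton: 6.7 × (3.76/2.78) = 6.7 × 1.352518 = 9.0619
fertiliser: 22.5 × (357.53/254.14) = 22.5 × 1.406823 = 31.6535
plastic resin: 5.5 × (1.78/1.54) = 5.5 × 1.155844 = 6.3571
timber: 19.4 × (382.10/487.93) = 19.4 × 0.783104 = 15.1922
Index = Σ wᵢ·(p₁ᵢ/p₀ᵢ) = 18.9255 + 25.9882 + 9.0619 + 31.6535 + 6.3571 + 15.1922 = 107.1785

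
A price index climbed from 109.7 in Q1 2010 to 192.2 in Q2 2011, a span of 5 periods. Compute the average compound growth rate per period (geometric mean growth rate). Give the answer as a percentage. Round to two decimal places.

Growth factor = (192.2/109.7)^(1/5) = (1.752051)^(1/5) = 1.118689
Growth rate = 1.118689 − 1 = 0.118689 = 11.8689%

11.87%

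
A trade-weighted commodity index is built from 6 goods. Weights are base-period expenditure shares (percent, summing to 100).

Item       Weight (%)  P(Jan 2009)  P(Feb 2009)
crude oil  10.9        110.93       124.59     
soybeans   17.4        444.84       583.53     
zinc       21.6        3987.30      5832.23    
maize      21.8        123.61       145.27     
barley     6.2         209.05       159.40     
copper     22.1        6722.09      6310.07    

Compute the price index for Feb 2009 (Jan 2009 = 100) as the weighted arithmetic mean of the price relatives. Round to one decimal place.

117.8

crude oil: 10.9 × (124.59/110.93) = 10.9 × 1.123141 = 12.2422
soybeans: 17.4 × (583.53/444.84) = 17.4 × 1.311775 = 22.8249
zinc: 21.6 × (5832.23/3987.30) = 21.6 × 1.462702 = 31.5944
maize: 21.8 × (145.27/123.61) = 21.8 × 1.175229 = 25.6200
barley: 6.2 × (159.40/209.05) = 6.2 × 0.762497 = 4.7275
copper: 22.1 × (6310.07/6722.09) = 22.1 × 0.938707 = 20.7454
Index = Σ wᵢ·(p₁ᵢ/p₀ᵢ) = 12.2422 + 22.8249 + 31.5944 + 25.6200 + 4.7275 + 20.7454 = 117.7544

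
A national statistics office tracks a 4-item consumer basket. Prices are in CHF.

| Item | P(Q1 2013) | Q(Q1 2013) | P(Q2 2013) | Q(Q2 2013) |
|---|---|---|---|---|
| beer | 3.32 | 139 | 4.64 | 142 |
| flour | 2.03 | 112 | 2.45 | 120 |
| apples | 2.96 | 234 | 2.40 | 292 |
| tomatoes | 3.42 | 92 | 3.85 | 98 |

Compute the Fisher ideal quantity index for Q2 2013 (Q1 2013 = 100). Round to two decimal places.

Laspeyres component (base-period weights):
ΣP(Q1 2013)Q(Q2 2013) = 3.32×142 + 2.03×120 + 2.96×292 + 3.42×98 = 471.44 + 243.6 + 864.32 + 335.16 = 1914.52
ΣP(Q1 2013)Q(Q1 2013) = 3.32×139 + 2.03×112 + 2.96×234 + 3.42×92 = 461.48 + 227.36 + 692.64 + 314.64 = 1696.12
L = 1914.52 / 1696.12 × 100 = 112.8764
Paasche component (current-period weights):
ΣP(Q2 2013)Q(Q2 2013) = 4.64×142 + 2.45×120 + 2.40×292 + 3.85×98 = 658.88 + 294 + 700.8 + 377.3 = 2030.98
ΣP(Q2 2013)Q(Q1 2013) = 4.64×139 + 2.45×112 + 2.40×234 + 3.85×92 = 644.96 + 274.4 + 561.6 + 354.2 = 1835.16
P = 2030.98 / 1835.16 × 100 = 110.6705
Fisher = √(L × P) = √(112.8764 × 110.6705) = 111.7680

111.77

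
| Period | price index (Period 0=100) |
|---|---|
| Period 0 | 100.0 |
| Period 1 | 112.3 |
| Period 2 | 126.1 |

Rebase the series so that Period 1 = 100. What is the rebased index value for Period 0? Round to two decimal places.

Rebased(Period 0) = 100.0 / 112.3 × 100 = 89.0472

89.05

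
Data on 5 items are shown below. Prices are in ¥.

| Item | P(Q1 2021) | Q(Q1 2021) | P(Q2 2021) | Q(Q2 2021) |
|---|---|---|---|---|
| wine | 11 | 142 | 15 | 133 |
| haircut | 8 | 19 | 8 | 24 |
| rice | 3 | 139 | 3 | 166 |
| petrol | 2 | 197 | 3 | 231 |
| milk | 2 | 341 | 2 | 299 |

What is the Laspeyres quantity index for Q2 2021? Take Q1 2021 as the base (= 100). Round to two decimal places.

100.19

Laspeyres quantity index uses base-period prices as weights.
ΣP(Q1 2021)·Q(Q2 2021) = 11×133 + 8×24 + 3×166 + 2×231 + 2×299 = 1463 + 192 + 498 + 462 + 598 = 3213
ΣP(Q1 2021)·Q(Q1 2021) = 11×142 + 8×19 + 3×139 + 2×197 + 2×341 = 1562 + 152 + 417 + 394 + 682 = 3207
Index = 3213 / 3207 × 100 = 100.1871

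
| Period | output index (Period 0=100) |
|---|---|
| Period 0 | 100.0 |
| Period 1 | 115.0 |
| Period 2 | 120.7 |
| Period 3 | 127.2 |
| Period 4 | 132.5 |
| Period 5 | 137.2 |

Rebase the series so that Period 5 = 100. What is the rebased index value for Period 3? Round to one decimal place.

Rebased(Period 3) = 127.2 / 137.2 × 100 = 92.7114

92.7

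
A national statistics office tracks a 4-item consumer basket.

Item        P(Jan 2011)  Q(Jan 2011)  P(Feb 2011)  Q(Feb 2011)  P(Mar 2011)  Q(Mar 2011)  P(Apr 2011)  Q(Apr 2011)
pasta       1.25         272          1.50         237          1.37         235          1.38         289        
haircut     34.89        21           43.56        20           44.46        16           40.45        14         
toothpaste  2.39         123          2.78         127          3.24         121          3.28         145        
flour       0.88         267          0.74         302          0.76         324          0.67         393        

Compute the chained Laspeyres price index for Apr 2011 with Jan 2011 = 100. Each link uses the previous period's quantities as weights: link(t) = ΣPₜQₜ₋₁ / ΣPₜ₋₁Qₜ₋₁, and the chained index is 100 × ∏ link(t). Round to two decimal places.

Link Jan 2011→Feb 2011:
ΣP(Feb 2011)Q(Jan 2011) = 1.50×272 + 43.56×21 + 2.78×123 + 0.74×267 = 408 + 914.76 + 341.94 + 197.58 = 1862.28
ΣP(Jan 2011)Q(Jan 2011) = 1.25×272 + 34.89×21 + 2.39×123 + 0.88×267 = 340 + 732.69 + 293.97 + 234.96 = 1601.62
link = 1862.28/1601.62 = 1.162748
Link Feb 2011→Mar 2011:
ΣP(Mar 2011)Q(Feb 2011) = 1.37×237 + 44.46×20 + 3.24×127 + 0.76×302 = 324.69 + 889.2 + 411.48 + 229.52 = 1854.89
ΣP(Feb 2011)Q(Feb 2011) = 1.50×237 + 43.56×20 + 2.78×127 + 0.74×302 = 355.5 + 871.2 + 353.06 + 223.48 = 1803.24
link = 1854.89/1803.24 = 1.028643
Link Mar 2011→Apr 2011:
ΣP(Apr 2011)Q(Mar 2011) = 1.38×235 + 40.45×16 + 3.28×121 + 0.67×324 = 324.3 + 647.2 + 396.88 + 217.08 = 1585.46
ΣP(Mar 2011)Q(Mar 2011) = 1.37×235 + 44.46×16 + 3.24×121 + 0.76×324 = 321.95 + 711.36 + 392.04 + 246.24 = 1671.59
link = 1585.46/1671.59 = 0.948474
Chained index = 100 × 1.162748 × 1.028643 × 0.948474 = 113.4425

113.44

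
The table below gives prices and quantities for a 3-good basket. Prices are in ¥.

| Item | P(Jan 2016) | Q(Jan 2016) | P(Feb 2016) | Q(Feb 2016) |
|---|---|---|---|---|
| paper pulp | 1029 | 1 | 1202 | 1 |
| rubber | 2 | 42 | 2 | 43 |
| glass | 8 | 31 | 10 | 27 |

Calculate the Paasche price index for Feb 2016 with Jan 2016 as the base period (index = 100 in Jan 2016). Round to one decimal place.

Paasche price index uses current-period quantities as weights.
ΣP(Feb 2016)·Q(Feb 2016) = 1202×1 + 2×43 + 10×27 = 1202 + 86 + 270 = 1558
ΣP(Jan 2016)·Q(Feb 2016) = 1029×1 + 2×43 + 8×27 = 1029 + 86 + 216 = 1331
Index = 1558 / 1331 × 100 = 117.0548

117.1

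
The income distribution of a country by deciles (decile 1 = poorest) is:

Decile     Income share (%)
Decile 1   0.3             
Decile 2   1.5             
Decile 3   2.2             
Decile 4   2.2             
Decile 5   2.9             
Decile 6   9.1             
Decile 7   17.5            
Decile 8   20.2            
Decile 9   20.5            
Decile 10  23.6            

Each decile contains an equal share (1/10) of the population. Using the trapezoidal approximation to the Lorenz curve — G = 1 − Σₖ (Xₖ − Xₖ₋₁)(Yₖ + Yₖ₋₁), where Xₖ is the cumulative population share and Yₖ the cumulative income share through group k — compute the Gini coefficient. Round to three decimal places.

0.485

Cumulative income shares Yₖ: 0.0030, 0.0180, 0.0400, 0.0620, 0.0910, 0.1820, 0.3570, 0.5590, 0.7640, 1.0000
Σ (Xₖ−Xₖ₋₁)(Yₖ+Yₖ₋₁) = (1/10)(0.0030+0.0000) + (1/10)(0.0180+0.0030) + (1/10)(0.0400+0.0180) + (1/10)(0.0620+0.0400) + (1/10)(0.0910+0.0620) + (1/10)(0.1820+0.0910) + (1/10)(0.3570+0.1820) + (1/10)(0.5590+0.3570) + (1/10)(0.7640+0.5590) + (1/10)(1.0000+0.7640)
  = 0.0003 + 0.0021 + 0.0058 + 0.0102 + 0.0153 + 0.0273 + 0.0539 + 0.0916 + 0.1323 + 0.1764 = 0.5152
G = 1 − 0.5152 = 0.4848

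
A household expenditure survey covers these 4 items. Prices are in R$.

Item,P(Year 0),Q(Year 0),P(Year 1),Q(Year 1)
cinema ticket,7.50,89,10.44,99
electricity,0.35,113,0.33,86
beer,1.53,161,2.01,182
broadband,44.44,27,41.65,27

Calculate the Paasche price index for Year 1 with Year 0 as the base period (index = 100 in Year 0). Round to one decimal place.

113.4

Paasche price index uses current-period quantities as weights.
ΣP(Year 1)·Q(Year 1) = 10.44×99 + 0.33×86 + 2.01×182 + 41.65×27 = 1033.56 + 28.38 + 365.82 + 1124.55 = 2552.31
ΣP(Year 0)·Q(Year 1) = 7.50×99 + 0.35×86 + 1.53×182 + 44.44×27 = 742.5 + 30.1 + 278.46 + 1199.88 = 2250.94
Index = 2552.31 / 2250.94 × 100 = 113.3886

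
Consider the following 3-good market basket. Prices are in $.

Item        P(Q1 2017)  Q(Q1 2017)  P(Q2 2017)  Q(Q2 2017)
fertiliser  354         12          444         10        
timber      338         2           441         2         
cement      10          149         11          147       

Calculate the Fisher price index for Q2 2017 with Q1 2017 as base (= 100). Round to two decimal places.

Laspeyres component (base-period weights):
ΣP(Q2 2017)Q(Q1 2017) = 444×12 + 441×2 + 11×149 = 5328 + 882 + 1639 = 7849
ΣP(Q1 2017)Q(Q1 2017) = 354×12 + 338×2 + 10×149 = 4248 + 676 + 1490 = 6414
L = 7849 / 6414 × 100 = 122.3729
Paasche component (current-period weights):
ΣP(Q2 2017)Q(Q2 2017) = 444×10 + 441×2 + 11×147 = 4440 + 882 + 1617 = 6939
ΣP(Q1 2017)Q(Q2 2017) = 354×10 + 338×2 + 10×147 = 3540 + 676 + 1470 = 5686
P = 6939 / 5686 × 100 = 122.0366
Fisher = √(L × P) = √(122.3729 × 122.0366) = 122.2046

122.20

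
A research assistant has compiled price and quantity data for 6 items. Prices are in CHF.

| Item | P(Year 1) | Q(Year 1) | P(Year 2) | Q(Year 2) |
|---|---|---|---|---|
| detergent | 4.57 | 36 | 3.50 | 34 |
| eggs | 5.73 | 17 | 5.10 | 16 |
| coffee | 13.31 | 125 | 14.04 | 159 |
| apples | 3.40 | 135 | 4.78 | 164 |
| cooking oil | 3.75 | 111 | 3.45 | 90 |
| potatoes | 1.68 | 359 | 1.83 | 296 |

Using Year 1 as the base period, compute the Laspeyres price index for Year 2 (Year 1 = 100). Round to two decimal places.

Laspeyres price index uses base-period quantities as weights.
ΣP(Year 2)·Q(Year 1) = 3.50×36 + 5.10×17 + 14.04×125 + 4.78×135 + 3.45×111 + 1.83×359 = 126 + 86.7 + 1755 + 645.3 + 382.95 + 656.97 = 3652.92
ΣP(Year 1)·Q(Year 1) = 4.57×36 + 5.73×17 + 13.31×125 + 3.40×135 + 3.75×111 + 1.68×359 = 164.52 + 97.41 + 1663.75 + 459 + 416.25 + 603.12 = 3404.05
Index = 3652.92 / 3404.05 × 100 = 107.3110

107.31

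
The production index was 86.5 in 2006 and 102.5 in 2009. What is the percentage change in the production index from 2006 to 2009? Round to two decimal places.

18.50%

Change = (102.5 − 86.5) / 86.5 × 100
       = 16.0 / 86.5 × 100 = 18.4971%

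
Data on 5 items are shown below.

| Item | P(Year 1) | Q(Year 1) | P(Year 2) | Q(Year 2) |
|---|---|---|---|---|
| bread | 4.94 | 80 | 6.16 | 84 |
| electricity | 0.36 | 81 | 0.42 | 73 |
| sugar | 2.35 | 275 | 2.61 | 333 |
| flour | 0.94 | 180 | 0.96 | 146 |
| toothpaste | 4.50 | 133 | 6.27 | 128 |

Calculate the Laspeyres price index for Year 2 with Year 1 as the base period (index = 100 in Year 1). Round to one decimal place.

Laspeyres price index uses base-period quantities as weights.
ΣP(Year 2)·Q(Year 1) = 6.16×80 + 0.42×81 + 2.61×275 + 0.96×180 + 6.27×133 = 492.8 + 34.02 + 717.75 + 172.8 + 833.91 = 2251.28
ΣP(Year 1)·Q(Year 1) = 4.94×80 + 0.36×81 + 2.35×275 + 0.94×180 + 4.50×133 = 395.2 + 29.16 + 646.25 + 169.2 + 598.5 = 1838.31
Index = 2251.28 / 1838.31 × 100 = 122.4647

122.5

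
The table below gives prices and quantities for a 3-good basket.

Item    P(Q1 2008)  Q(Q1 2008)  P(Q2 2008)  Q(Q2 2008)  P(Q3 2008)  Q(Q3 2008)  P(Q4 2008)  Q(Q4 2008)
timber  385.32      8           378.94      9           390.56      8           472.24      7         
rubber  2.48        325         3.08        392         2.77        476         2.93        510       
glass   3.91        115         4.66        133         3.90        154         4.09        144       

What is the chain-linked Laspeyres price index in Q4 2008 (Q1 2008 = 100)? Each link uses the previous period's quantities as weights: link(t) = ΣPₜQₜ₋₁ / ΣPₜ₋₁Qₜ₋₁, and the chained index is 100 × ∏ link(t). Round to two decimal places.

Link Q1 2008→Q2 2008:
ΣP(Q2 2008)Q(Q1 2008) = 378.94×8 + 3.08×325 + 4.66×115 = 3031.52 + 1001 + 535.9 = 4568.42
ΣP(Q1 2008)Q(Q1 2008) = 385.32×8 + 2.48×325 + 3.91×115 = 3082.56 + 806 + 449.65 = 4338.21
link = 4568.42/4338.21 = 1.053066
Link Q2 2008→Q3 2008:
ΣP(Q3 2008)Q(Q2 2008) = 390.56×9 + 2.77×392 + 3.90×133 = 3515.04 + 1085.84 + 518.7 = 5119.58
ΣP(Q2 2008)Q(Q2 2008) = 378.94×9 + 3.08×392 + 4.66×133 = 3410.46 + 1207.36 + 619.78 = 5237.6
link = 5119.58/5237.6 = 0.977467
Link Q3 2008→Q4 2008:
ΣP(Q4 2008)Q(Q3 2008) = 472.24×8 + 2.93×476 + 4.09×154 = 3777.92 + 1394.68 + 629.86 = 5802.46
ΣP(Q3 2008)Q(Q3 2008) = 390.56×8 + 2.77×476 + 3.90×154 = 3124.48 + 1318.52 + 600.6 = 5043.6
link = 5802.46/5043.6 = 1.150460
Chained index = 100 × 1.053066 × 0.977467 × 1.150460 = 118.4211

118.42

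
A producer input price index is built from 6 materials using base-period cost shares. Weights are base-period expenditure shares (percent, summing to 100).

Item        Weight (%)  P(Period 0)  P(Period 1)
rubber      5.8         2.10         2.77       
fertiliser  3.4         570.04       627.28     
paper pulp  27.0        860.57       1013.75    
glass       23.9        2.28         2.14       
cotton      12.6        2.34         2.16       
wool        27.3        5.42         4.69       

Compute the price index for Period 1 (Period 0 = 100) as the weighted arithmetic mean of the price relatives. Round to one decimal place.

100.9

rubber: 5.8 × (2.77/2.10) = 5.8 × 1.319048 = 7.6505
fertiliser: 3.4 × (627.28/570.04) = 3.4 × 1.100414 = 3.7414
paper pulp: 27.0 × (1013.75/860.57) = 27.0 × 1.177998 = 31.8060
glass: 23.9 × (2.14/2.28) = 23.9 × 0.938596 = 22.4325
cotton: 12.6 × (2.16/2.34) = 12.6 × 0.923077 = 11.6308
wool: 27.3 × (4.69/5.42) = 27.3 × 0.865314 = 23.6231
Index = Σ wᵢ·(p₁ᵢ/p₀ᵢ) = 7.6505 + 3.7414 + 31.8060 + 22.4325 + 11.6308 + 23.6231 = 100.8841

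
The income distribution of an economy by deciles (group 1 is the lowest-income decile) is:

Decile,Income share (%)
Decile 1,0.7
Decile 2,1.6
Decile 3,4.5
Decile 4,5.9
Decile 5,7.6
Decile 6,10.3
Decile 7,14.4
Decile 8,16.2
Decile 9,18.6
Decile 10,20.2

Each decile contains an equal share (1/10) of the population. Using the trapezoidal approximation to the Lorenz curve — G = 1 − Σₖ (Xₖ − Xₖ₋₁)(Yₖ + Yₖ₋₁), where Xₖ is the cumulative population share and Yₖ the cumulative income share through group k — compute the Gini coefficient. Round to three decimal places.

0.381

Cumulative income shares Yₖ: 0.0070, 0.0230, 0.0680, 0.1270, 0.2030, 0.3060, 0.4500, 0.6120, 0.7980, 1.0000
Σ (Xₖ−Xₖ₋₁)(Yₖ+Yₖ₋₁) = (1/10)(0.0070+0.0000) + (1/10)(0.0230+0.0070) + (1/10)(0.0680+0.0230) + (1/10)(0.1270+0.0680) + (1/10)(0.2030+0.1270) + (1/10)(0.3060+0.2030) + (1/10)(0.4500+0.3060) + (1/10)(0.6120+0.4500) + (1/10)(0.7980+0.6120) + (1/10)(1.0000+0.7980)
  = 0.0007 + 0.0030 + 0.0091 + 0.0195 + 0.0330 + 0.0509 + 0.0756 + 0.1062 + 0.1410 + 0.1798 = 0.6188
G = 1 − 0.6188 = 0.3812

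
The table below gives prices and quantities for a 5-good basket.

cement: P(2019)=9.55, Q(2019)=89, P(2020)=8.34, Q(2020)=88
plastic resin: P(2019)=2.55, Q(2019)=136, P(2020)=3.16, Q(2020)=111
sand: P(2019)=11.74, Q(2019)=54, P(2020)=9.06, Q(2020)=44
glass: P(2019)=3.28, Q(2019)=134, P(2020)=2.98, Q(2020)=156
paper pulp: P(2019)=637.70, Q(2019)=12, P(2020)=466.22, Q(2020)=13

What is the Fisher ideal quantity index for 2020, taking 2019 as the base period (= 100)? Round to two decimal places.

104.93

Laspeyres component (base-period weights):
ΣP(2019)Q(2020) = 9.55×88 + 2.55×111 + 11.74×44 + 3.28×156 + 637.70×13 = 840.4 + 283.05 + 516.56 + 511.68 + 8290.1 = 10441.79
ΣP(2019)Q(2019) = 9.55×89 + 2.55×136 + 11.74×54 + 3.28×134 + 637.70×12 = 849.95 + 346.8 + 633.96 + 439.52 + 7652.4 = 9922.63
L = 10441.79 / 9922.63 × 100 = 105.2321
Paasche component (current-period weights):
ΣP(2020)Q(2020) = 8.34×88 + 3.16×111 + 9.06×44 + 2.98×156 + 466.22×13 = 733.92 + 350.76 + 398.64 + 464.88 + 6060.86 = 8009.06
ΣP(2020)Q(2019) = 8.34×89 + 3.16×136 + 9.06×54 + 2.98×134 + 466.22×12 = 742.26 + 429.76 + 489.24 + 399.32 + 5594.64 = 7655.22
P = 8009.06 / 7655.22 × 100 = 104.6222
Fisher = √(L × P) = √(105.2321 × 104.6222) = 104.9267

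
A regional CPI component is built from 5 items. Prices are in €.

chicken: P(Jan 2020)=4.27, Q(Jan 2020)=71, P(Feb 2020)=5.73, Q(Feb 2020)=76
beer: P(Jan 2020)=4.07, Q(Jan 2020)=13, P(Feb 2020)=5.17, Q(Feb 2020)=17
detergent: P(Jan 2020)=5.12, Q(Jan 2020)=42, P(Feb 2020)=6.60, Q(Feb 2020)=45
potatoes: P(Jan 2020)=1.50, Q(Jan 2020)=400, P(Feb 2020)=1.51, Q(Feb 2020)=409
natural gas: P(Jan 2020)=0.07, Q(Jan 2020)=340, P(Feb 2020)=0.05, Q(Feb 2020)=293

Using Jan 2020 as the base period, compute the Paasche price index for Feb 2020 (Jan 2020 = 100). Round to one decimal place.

Paasche price index uses current-period quantities as weights.
ΣP(Feb 2020)·Q(Feb 2020) = 5.73×76 + 5.17×17 + 6.60×45 + 1.51×409 + 0.05×293 = 435.48 + 87.89 + 297 + 617.59 + 14.65 = 1452.61
ΣP(Jan 2020)·Q(Feb 2020) = 4.27×76 + 4.07×17 + 5.12×45 + 1.50×409 + 0.07×293 = 324.52 + 69.19 + 230.4 + 613.5 + 20.51 = 1258.12
Index = 1452.61 / 1258.12 × 100 = 115.4588

115.5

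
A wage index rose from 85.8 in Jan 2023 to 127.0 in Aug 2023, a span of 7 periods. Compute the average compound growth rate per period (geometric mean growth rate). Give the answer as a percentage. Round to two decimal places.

Growth factor = (127.0/85.8)^(1/7) = (1.480186)^(1/7) = 1.057623
Growth rate = 1.057623 − 1 = 0.057623 = 5.7623%

5.76%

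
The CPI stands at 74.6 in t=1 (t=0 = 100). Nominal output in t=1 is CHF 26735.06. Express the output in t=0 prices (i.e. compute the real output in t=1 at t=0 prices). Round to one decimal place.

35837.9

Real = Nominal ÷ (Index/100) = 26735.06 ÷ (74.6/100)
     = 26735.06 ÷ 0.746 = 35837.8820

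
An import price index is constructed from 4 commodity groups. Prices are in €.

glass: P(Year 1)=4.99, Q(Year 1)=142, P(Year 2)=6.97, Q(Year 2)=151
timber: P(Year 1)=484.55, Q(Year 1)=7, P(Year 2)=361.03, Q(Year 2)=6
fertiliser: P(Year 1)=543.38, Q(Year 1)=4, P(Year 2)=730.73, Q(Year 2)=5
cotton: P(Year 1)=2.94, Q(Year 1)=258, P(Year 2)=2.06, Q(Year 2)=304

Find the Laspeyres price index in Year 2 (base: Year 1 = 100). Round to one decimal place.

Laspeyres price index uses base-period quantities as weights.
ΣP(Year 2)·Q(Year 1) = 6.97×142 + 361.03×7 + 730.73×4 + 2.06×258 = 989.74 + 2527.21 + 2922.92 + 531.48 = 6971.35
ΣP(Year 1)·Q(Year 1) = 4.99×142 + 484.55×7 + 543.38×4 + 2.94×258 = 708.58 + 3391.85 + 2173.52 + 758.52 = 7032.47
Index = 6971.35 / 7032.47 × 100 = 99.1309

99.1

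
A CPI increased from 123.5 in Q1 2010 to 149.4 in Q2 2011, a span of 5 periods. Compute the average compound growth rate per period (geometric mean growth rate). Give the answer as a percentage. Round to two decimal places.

Growth factor = (149.4/123.5)^(1/5) = (1.209717)^(1/5) = 1.038811
Growth rate = 1.038811 − 1 = 0.038811 = 3.8811%

3.88%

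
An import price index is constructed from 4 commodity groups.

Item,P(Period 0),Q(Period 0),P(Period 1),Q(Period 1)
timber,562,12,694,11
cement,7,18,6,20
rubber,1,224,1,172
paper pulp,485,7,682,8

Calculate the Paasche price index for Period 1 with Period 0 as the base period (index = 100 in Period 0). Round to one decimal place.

Paasche price index uses current-period quantities as weights.
ΣP(Period 1)·Q(Period 1) = 694×11 + 6×20 + 1×172 + 682×8 = 7634 + 120 + 172 + 5456 = 13382
ΣP(Period 0)·Q(Period 1) = 562×11 + 7×20 + 1×172 + 485×8 = 6182 + 140 + 172 + 3880 = 10374
Index = 13382 / 10374 × 100 = 128.9956

129.0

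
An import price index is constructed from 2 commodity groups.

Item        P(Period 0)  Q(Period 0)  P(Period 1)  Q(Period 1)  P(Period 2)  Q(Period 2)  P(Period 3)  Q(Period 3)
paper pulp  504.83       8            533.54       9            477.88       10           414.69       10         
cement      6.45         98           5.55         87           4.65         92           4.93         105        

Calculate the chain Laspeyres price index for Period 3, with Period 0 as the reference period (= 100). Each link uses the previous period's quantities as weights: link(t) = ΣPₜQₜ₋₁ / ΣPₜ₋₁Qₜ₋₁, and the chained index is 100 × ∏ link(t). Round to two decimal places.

Link Period 0→Period 1:
ΣP(Period 1)Q(Period 0) = 533.54×8 + 5.55×98 = 4268.32 + 543.9 = 4812.22
ΣP(Period 0)Q(Period 0) = 504.83×8 + 6.45×98 = 4038.64 + 632.1 = 4670.74
link = 4812.22/4670.74 = 1.030291
Link Period 1→Period 2:
ΣP(Period 2)Q(Period 1) = 477.88×9 + 4.65×87 = 4300.92 + 404.55 = 4705.47
ΣP(Period 1)Q(Period 1) = 533.54×9 + 5.55×87 = 4801.86 + 482.85 = 5284.71
link = 4705.47/5284.71 = 0.890393
Link Period 2→Period 3:
ΣP(Period 3)Q(Period 2) = 414.69×10 + 4.93×92 = 4146.9 + 453.56 = 4600.46
ΣP(Period 2)Q(Period 2) = 477.88×10 + 4.65×92 = 4778.8 + 427.8 = 5206.6
link = 4600.46/5206.6 = 0.883582
Chained index = 100 × 1.030291 × 0.890393 × 0.883582 = 81.0567

81.06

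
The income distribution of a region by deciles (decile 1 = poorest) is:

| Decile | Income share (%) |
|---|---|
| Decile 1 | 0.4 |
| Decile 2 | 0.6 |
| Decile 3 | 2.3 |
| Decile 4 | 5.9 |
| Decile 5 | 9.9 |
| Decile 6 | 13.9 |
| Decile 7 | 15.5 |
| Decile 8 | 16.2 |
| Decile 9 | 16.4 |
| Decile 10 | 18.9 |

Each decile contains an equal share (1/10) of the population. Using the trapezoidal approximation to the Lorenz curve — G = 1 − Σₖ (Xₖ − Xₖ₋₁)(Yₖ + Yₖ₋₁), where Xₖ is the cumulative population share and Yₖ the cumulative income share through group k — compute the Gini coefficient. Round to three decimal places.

0.379

Cumulative income shares Yₖ: 0.0040, 0.0100, 0.0330, 0.0920, 0.1910, 0.3300, 0.4850, 0.6470, 0.8110, 1.0000
Σ (Xₖ−Xₖ₋₁)(Yₖ+Yₖ₋₁) = (1/10)(0.0040+0.0000) + (1/10)(0.0100+0.0040) + (1/10)(0.0330+0.0100) + (1/10)(0.0920+0.0330) + (1/10)(0.1910+0.0920) + (1/10)(0.3300+0.1910) + (1/10)(0.4850+0.3300) + (1/10)(0.6470+0.4850) + (1/10)(0.8110+0.6470) + (1/10)(1.0000+0.8110)
  = 0.0004 + 0.0014 + 0.0043 + 0.0125 + 0.0283 + 0.0521 + 0.0815 + 0.1132 + 0.1458 + 0.1811 = 0.6206
G = 1 − 0.6206 = 0.3794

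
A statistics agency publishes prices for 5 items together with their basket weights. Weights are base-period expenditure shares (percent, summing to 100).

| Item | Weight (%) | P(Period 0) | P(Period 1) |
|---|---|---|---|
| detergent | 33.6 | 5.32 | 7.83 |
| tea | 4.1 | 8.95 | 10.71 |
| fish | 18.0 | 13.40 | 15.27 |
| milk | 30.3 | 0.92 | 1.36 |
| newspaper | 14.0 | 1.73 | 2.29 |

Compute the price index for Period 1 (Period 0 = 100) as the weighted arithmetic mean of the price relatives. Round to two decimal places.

138.19

detergent: 33.6 × (7.83/5.32) = 33.6 × 1.471805 = 49.4526
tea: 4.1 × (10.71/8.95) = 4.1 × 1.196648 = 4.9063
fish: 18.0 × (15.27/13.40) = 18.0 × 1.139552 = 20.5119
milk: 30.3 × (1.36/0.92) = 30.3 × 1.478261 = 44.7913
newspaper: 14.0 × (2.29/1.73) = 14.0 × 1.323699 = 18.5318
Index = Σ wᵢ·(p₁ᵢ/p₀ᵢ) = 49.4526 + 4.9063 + 20.5119 + 44.7913 + 18.5318 = 138.1939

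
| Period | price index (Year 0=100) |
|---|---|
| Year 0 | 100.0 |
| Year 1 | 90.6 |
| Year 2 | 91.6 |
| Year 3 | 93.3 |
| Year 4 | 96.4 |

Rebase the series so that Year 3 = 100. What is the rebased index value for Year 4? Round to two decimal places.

103.32

Rebased(Year 4) = 96.4 / 93.3 × 100 = 103.3226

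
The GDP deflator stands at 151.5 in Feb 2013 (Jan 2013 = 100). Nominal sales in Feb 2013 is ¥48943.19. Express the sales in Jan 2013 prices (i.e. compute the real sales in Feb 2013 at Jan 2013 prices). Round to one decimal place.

32305.7

Real = Nominal ÷ (Index/100) = 48943.19 ÷ (151.5/100)
     = 48943.19 ÷ 1.515 = 32305.7360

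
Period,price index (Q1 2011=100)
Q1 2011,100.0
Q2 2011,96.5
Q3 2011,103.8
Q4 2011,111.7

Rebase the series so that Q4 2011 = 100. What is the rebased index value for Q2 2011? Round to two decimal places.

Rebased(Q2 2011) = 96.5 / 111.7 × 100 = 86.3921

86.39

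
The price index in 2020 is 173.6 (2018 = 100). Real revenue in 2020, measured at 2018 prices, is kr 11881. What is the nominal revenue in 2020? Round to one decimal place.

Nominal = Real × (Index/100) = 11881 × (173.6/100)
        = 11881 × 1.736 = 20625.4160

20625.4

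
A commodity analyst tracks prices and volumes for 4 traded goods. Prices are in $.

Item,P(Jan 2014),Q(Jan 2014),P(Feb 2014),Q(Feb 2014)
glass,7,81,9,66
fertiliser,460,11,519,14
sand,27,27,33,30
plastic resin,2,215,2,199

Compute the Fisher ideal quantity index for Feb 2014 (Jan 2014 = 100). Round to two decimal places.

119.35

Laspeyres component (base-period weights):
ΣP(Jan 2014)Q(Feb 2014) = 7×66 + 460×14 + 27×30 + 2×199 = 462 + 6440 + 810 + 398 = 8110
ΣP(Jan 2014)Q(Jan 2014) = 7×81 + 460×11 + 27×27 + 2×215 = 567 + 5060 + 729 + 430 = 6786
L = 8110 / 6786 × 100 = 119.5108
Paasche component (current-period weights):
ΣP(Feb 2014)Q(Feb 2014) = 9×66 + 519×14 + 33×30 + 2×199 = 594 + 7266 + 990 + 398 = 9248
ΣP(Feb 2014)Q(Jan 2014) = 9×81 + 519×11 + 33×27 + 2×215 = 729 + 5709 + 891 + 430 = 7759
P = 9248 / 7759 × 100 = 119.1906
Fisher = √(L × P) = √(119.5108 × 119.1906) = 119.3506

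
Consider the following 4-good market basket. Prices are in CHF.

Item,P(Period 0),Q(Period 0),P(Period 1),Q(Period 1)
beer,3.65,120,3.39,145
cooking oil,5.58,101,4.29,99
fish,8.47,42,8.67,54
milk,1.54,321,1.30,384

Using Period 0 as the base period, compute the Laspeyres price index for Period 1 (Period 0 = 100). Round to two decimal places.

Laspeyres price index uses base-period quantities as weights.
ΣP(Period 1)·Q(Period 0) = 3.39×120 + 4.29×101 + 8.67×42 + 1.30×321 = 406.8 + 433.29 + 364.14 + 417.3 = 1621.53
ΣP(Period 0)·Q(Period 0) = 3.65×120 + 5.58×101 + 8.47×42 + 1.54×321 = 438 + 563.58 + 355.74 + 494.34 = 1851.66
Index = 1621.53 / 1851.66 × 100 = 87.5717

87.57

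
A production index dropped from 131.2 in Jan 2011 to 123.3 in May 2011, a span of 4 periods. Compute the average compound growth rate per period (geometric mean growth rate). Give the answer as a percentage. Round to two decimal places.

Growth factor = (123.3/131.2)^(1/4) = (0.939787)^(1/4) = 0.984594
Growth rate = 0.984594 − 1 = -0.015406 = -1.5406%

-1.54%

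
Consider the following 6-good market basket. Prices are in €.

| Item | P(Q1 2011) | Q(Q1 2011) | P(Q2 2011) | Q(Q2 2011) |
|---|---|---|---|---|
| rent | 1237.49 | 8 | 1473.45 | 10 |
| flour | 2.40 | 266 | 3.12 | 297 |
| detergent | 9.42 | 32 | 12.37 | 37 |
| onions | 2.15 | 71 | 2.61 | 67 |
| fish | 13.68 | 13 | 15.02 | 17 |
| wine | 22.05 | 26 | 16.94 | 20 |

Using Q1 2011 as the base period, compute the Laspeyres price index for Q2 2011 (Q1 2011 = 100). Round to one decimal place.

117.8

Laspeyres price index uses base-period quantities as weights.
ΣP(Q2 2011)·Q(Q1 2011) = 1473.45×8 + 3.12×266 + 12.37×32 + 2.61×71 + 15.02×13 + 16.94×26 = 11787.6 + 829.92 + 395.84 + 185.31 + 195.26 + 440.44 = 13834.37
ΣP(Q1 2011)·Q(Q1 2011) = 1237.49×8 + 2.40×266 + 9.42×32 + 2.15×71 + 13.68×13 + 22.05×26 = 9899.92 + 638.4 + 301.44 + 152.65 + 177.84 + 573.3 = 11743.55
Index = 13834.37 / 11743.55 × 100 = 117.8040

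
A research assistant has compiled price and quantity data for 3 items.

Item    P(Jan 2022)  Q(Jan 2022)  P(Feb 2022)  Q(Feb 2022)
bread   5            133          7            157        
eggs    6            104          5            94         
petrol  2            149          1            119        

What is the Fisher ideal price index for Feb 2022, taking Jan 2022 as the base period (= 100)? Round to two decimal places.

103.55

Laspeyres component (base-period weights):
ΣP(Feb 2022)Q(Jan 2022) = 7×133 + 5×104 + 1×149 = 931 + 520 + 149 = 1600
ΣP(Jan 2022)Q(Jan 2022) = 5×133 + 6×104 + 2×149 = 665 + 624 + 298 = 1587
L = 1600 / 1587 × 100 = 100.8192
Paasche component (current-period weights):
ΣP(Feb 2022)Q(Feb 2022) = 7×157 + 5×94 + 1×119 = 1099 + 470 + 119 = 1688
ΣP(Jan 2022)Q(Feb 2022) = 5×157 + 6×94 + 2×119 = 785 + 564 + 238 = 1587
P = 1688 / 1587 × 100 = 106.3642
Fisher = √(L × P) = √(100.8192 × 106.3642) = 103.5546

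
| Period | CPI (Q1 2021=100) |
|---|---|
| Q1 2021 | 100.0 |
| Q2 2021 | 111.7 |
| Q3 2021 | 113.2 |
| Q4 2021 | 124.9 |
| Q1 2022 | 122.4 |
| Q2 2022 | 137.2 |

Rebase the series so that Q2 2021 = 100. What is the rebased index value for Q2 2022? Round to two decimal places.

122.83

Rebased(Q2 2022) = 137.2 / 111.7 × 100 = 122.8290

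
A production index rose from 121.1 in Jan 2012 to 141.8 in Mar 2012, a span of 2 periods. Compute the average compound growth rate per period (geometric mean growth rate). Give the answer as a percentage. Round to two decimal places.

Growth factor = (141.8/121.1)^(1/2) = (1.170933)^(1/2) = 1.082097
Growth rate = 1.082097 − 1 = 0.082097 = 8.2097%

8.21%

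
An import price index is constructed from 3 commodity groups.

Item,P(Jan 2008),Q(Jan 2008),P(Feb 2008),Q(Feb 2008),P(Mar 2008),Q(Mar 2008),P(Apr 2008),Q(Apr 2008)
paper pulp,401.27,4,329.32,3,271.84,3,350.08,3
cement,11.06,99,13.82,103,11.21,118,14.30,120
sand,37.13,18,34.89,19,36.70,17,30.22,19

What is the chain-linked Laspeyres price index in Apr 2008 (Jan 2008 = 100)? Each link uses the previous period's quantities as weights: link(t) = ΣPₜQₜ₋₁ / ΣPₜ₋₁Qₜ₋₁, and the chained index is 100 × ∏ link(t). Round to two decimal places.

100.47

Link Jan 2008→Feb 2008:
ΣP(Feb 2008)Q(Jan 2008) = 329.32×4 + 13.82×99 + 34.89×18 = 1317.28 + 1368.18 + 628.02 = 3313.48
ΣP(Jan 2008)Q(Jan 2008) = 401.27×4 + 11.06×99 + 37.13×18 = 1605.08 + 1094.94 + 668.34 = 3368.36
link = 3313.48/3368.36 = 0.983707
Link Feb 2008→Mar 2008:
ΣP(Mar 2008)Q(Feb 2008) = 271.84×3 + 11.21×103 + 36.70×19 = 815.52 + 1154.63 + 697.3 = 2667.45
ΣP(Feb 2008)Q(Feb 2008) = 329.32×3 + 13.82×103 + 34.89×19 = 987.96 + 1423.46 + 662.91 = 3074.33
link = 2667.45/3074.33 = 0.867652
Link Mar 2008→Apr 2008:
ΣP(Apr 2008)Q(Mar 2008) = 350.08×3 + 14.30×118 + 30.22×17 = 1050.24 + 1687.4 + 513.74 = 3251.38
ΣP(Mar 2008)Q(Mar 2008) = 271.84×3 + 11.21×118 + 36.70×17 = 815.52 + 1322.78 + 623.9 = 2762.2
link = 3251.38/2762.2 = 1.177098
Chained index = 100 × 0.983707 × 0.867652 × 1.177098 = 100.4672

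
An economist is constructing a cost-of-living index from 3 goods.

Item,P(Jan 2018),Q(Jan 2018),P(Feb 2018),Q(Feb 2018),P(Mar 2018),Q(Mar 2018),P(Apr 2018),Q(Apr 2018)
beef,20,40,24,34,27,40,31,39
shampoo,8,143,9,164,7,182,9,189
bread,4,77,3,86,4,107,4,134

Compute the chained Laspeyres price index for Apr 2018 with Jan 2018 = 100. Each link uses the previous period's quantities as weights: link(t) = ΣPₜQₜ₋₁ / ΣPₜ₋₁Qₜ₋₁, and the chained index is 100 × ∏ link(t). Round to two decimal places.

123.58

Link Jan 2018→Feb 2018:
ΣP(Feb 2018)Q(Jan 2018) = 24×40 + 9×143 + 3×77 = 960 + 1287 + 231 = 2478
ΣP(Jan 2018)Q(Jan 2018) = 20×40 + 8×143 + 4×77 = 800 + 1144 + 308 = 2252
link = 2478/2252 = 1.100355
Link Feb 2018→Mar 2018:
ΣP(Mar 2018)Q(Feb 2018) = 27×34 + 7×164 + 4×86 = 918 + 1148 + 344 = 2410
ΣP(Feb 2018)Q(Feb 2018) = 24×34 + 9×164 + 3×86 = 816 + 1476 + 258 = 2550
link = 2410/2550 = 0.945098
Link Mar 2018→Apr 2018:
ΣP(Apr 2018)Q(Mar 2018) = 31×40 + 9×182 + 4×107 = 1240 + 1638 + 428 = 3306
ΣP(Mar 2018)Q(Mar 2018) = 27×40 + 7×182 + 4×107 = 1080 + 1274 + 428 = 2782
link = 3306/2782 = 1.188354
Chained index = 100 × 1.100355 × 0.945098 × 1.188354 = 123.5821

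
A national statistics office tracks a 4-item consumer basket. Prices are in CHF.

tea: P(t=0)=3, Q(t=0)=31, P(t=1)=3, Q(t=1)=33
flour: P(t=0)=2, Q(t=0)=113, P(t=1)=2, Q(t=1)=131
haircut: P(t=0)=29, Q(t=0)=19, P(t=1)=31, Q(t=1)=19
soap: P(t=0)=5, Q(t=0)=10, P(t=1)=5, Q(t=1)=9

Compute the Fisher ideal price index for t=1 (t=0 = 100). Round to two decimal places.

104.05

Laspeyres component (base-period weights):
ΣP(t=1)Q(t=0) = 3×31 + 2×113 + 31×19 + 5×10 = 93 + 226 + 589 + 50 = 958
ΣP(t=0)Q(t=0) = 3×31 + 2×113 + 29×19 + 5×10 = 93 + 226 + 551 + 50 = 920
L = 958 / 920 × 100 = 104.1304
Paasche component (current-period weights):
ΣP(t=1)Q(t=1) = 3×33 + 2×131 + 31×19 + 5×9 = 99 + 262 + 589 + 45 = 995
ΣP(t=0)Q(t=1) = 3×33 + 2×131 + 29×19 + 5×9 = 99 + 262 + 551 + 45 = 957
P = 995 / 957 × 100 = 103.9707
Fisher = √(L × P) = √(104.1304 × 103.9707) = 104.0506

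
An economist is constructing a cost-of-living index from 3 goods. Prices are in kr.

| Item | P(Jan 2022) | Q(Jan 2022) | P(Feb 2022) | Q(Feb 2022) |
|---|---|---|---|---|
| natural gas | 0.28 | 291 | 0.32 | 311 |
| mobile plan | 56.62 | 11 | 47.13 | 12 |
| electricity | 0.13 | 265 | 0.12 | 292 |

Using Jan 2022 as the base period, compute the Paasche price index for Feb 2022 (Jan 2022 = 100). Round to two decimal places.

Paasche price index uses current-period quantities as weights.
ΣP(Feb 2022)·Q(Feb 2022) = 0.32×311 + 47.13×12 + 0.12×292 = 99.52 + 565.56 + 35.04 = 700.12
ΣP(Jan 2022)·Q(Feb 2022) = 0.28×311 + 56.62×12 + 0.13×292 = 87.08 + 679.44 + 37.96 = 804.48
Index = 700.12 / 804.48 × 100 = 87.0276

87.03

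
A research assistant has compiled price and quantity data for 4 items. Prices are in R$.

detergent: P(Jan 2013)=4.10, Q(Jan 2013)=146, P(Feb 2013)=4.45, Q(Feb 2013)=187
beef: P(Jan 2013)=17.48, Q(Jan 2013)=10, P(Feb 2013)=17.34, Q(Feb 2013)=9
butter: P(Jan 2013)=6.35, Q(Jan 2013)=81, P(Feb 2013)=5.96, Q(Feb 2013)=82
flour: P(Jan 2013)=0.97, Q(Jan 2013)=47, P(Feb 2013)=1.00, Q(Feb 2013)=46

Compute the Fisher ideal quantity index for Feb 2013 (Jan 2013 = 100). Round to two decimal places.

112.13

Laspeyres component (base-period weights):
ΣP(Jan 2013)Q(Feb 2013) = 4.10×187 + 17.48×9 + 6.35×82 + 0.97×46 = 766.7 + 157.32 + 520.7 + 44.62 = 1489.34
ΣP(Jan 2013)Q(Jan 2013) = 4.10×146 + 17.48×10 + 6.35×81 + 0.97×47 = 598.6 + 174.8 + 514.35 + 45.59 = 1333.34
L = 1489.34 / 1333.34 × 100 = 111.6999
Paasche component (current-period weights):
ΣP(Feb 2013)Q(Feb 2013) = 4.45×187 + 17.34×9 + 5.96×82 + 1.00×46 = 832.15 + 156.06 + 488.72 + 46 = 1522.93
ΣP(Feb 2013)Q(Jan 2013) = 4.45×146 + 17.34×10 + 5.96×81 + 1.00×47 = 649.7 + 173.4 + 482.76 + 47 = 1352.86
P = 1522.93 / 1352.86 × 100 = 112.5711
Fisher = √(L × P) = √(111.6999 × 112.5711) = 112.1347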